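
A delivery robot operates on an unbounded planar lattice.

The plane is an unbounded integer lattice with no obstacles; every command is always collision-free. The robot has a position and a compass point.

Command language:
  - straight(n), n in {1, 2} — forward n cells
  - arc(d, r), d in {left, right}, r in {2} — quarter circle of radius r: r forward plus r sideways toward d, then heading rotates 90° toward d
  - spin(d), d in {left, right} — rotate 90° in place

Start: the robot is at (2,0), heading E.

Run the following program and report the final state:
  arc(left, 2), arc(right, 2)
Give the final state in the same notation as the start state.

at (6,4), heading E

begin: at (2,0), heading E
t=1 arc(left, 2) ⇒ at (4,2), heading N
t=2 arc(right, 2) ⇒ at (6,4), heading E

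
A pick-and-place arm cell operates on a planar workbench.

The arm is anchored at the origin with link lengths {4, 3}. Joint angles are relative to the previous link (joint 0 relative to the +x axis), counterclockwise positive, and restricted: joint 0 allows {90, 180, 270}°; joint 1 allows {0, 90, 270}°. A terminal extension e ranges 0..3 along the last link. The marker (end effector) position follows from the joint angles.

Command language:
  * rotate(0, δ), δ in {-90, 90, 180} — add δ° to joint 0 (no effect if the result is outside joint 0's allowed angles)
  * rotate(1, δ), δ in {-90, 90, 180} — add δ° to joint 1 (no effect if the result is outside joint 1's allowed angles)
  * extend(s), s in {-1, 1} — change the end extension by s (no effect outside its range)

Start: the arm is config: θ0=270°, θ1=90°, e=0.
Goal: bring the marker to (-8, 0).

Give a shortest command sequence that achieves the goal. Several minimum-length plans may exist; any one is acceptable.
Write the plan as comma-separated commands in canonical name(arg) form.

rotate(0, -90), rotate(1, -90), extend(1)

start: config: θ0=270°, θ1=90°, e=0
t=1 rotate(0, -90) ⇒ config: θ0=180°, θ1=90°, e=0
t=2 rotate(1, -90) ⇒ config: θ0=180°, θ1=0°, e=0
t=3 extend(1) ⇒ config: θ0=180°, θ1=0°, e=1
nothing shorter than 3 reaches the goal.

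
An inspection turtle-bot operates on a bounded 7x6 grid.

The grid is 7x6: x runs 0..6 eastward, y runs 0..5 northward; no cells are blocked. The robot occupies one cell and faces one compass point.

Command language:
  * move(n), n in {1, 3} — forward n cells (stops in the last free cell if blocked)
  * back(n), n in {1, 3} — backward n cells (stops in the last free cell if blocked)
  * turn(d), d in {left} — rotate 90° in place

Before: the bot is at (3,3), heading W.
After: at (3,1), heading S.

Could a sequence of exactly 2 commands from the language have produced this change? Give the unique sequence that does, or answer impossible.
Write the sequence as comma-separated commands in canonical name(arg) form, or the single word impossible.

every 2-command combo misses the target.

impossible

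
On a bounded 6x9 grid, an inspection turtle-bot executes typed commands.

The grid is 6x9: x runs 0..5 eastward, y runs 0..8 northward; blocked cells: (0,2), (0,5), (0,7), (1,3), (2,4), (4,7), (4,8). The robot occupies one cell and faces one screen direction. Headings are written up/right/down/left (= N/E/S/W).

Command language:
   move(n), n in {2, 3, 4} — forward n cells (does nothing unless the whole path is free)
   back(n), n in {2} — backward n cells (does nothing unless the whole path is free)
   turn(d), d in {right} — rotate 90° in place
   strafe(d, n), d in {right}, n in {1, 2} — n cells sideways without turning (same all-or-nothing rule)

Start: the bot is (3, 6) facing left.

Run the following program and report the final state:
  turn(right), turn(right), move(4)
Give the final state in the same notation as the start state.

initial: (3, 6) facing left
[1] after turn(right): (3, 6) facing up
[2] after turn(right): (3, 6) facing right
[3] after move(4): (3, 6) facing right

(3, 6) facing right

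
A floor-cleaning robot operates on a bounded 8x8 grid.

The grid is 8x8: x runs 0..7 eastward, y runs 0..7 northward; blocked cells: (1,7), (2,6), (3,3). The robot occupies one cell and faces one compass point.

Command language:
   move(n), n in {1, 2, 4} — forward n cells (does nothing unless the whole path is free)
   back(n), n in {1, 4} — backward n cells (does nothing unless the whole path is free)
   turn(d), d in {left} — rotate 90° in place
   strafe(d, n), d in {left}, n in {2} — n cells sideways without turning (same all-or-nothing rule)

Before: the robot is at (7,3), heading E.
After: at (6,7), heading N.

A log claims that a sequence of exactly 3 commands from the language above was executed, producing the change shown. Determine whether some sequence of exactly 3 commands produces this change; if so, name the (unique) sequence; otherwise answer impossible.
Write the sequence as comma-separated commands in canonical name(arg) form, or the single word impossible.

key: cell and facing (now N) both changed — the 3 commands mix motion and turning
from: at (7,3), heading E
1. back(1) → at (6,3), heading E
2. turn(left) → at (6,3), heading N
3. move(4) → at (6,7), heading N
uniquely the one of 343 3-step routes that fits.

back(1), turn(left), move(4)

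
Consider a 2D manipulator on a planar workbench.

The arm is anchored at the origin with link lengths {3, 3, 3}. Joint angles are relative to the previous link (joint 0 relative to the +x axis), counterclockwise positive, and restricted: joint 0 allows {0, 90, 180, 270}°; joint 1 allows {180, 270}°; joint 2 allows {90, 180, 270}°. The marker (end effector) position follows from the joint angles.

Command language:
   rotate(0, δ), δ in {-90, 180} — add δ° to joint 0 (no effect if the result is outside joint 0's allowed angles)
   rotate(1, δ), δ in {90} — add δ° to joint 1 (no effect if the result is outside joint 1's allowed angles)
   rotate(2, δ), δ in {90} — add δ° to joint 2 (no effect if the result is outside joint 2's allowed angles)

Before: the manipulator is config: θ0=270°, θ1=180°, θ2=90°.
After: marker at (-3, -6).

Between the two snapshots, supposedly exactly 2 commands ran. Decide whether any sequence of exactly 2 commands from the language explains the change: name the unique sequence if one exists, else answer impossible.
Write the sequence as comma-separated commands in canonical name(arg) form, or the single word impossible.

t0: config: θ0=270°, θ1=180°, θ2=90°
step 1 (rotate(1, 90)): config: θ0=270°, θ1=270°, θ2=90°
step 2 (rotate(1, 90)): config: θ0=270°, θ1=270°, θ2=90°
no other 2-command option fits: unique.

rotate(1, 90), rotate(1, 90)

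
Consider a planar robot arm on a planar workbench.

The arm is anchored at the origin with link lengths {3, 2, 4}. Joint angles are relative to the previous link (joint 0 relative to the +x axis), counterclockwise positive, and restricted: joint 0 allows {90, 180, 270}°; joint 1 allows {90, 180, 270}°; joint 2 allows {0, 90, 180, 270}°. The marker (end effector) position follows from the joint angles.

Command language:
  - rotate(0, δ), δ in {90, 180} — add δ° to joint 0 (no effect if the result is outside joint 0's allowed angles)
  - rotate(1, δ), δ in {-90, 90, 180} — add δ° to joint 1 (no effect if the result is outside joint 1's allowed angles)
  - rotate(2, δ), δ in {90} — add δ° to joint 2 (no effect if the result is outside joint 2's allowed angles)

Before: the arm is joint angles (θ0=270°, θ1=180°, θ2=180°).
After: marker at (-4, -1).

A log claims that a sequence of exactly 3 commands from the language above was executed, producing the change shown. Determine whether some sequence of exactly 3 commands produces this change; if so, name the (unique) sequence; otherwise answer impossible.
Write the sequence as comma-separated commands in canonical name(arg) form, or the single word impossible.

rotate(2, 90), rotate(2, 90), rotate(2, 90)

initial: joint angles (θ0=270°, θ1=180°, θ2=180°)
1. rotate(2, 90) → joint angles (θ0=270°, θ1=180°, θ2=270°)
2. rotate(2, 90) → joint angles (θ0=270°, θ1=180°, θ2=0°)
3. rotate(2, 90) → joint angles (θ0=270°, θ1=180°, θ2=90°)
all 216 alternatives checked — unique.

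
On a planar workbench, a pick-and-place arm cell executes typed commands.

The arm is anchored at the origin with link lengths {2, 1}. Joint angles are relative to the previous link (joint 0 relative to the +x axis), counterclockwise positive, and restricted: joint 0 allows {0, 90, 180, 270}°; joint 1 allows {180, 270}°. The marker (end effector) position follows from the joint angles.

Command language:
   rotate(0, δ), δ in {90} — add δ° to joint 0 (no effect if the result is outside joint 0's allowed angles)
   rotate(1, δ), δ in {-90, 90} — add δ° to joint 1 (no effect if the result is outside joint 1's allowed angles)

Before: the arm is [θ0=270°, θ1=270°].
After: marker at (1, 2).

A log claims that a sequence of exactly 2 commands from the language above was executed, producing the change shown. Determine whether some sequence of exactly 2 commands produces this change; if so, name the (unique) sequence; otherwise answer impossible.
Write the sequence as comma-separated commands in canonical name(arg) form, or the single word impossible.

rotate(0, 90), rotate(0, 90)

begin: [θ0=270°, θ1=270°]
[1] after rotate(0, 90): [θ0=0°, θ1=270°]
[2] after rotate(0, 90): [θ0=90°, θ1=270°]
all 9 alternatives checked — unique.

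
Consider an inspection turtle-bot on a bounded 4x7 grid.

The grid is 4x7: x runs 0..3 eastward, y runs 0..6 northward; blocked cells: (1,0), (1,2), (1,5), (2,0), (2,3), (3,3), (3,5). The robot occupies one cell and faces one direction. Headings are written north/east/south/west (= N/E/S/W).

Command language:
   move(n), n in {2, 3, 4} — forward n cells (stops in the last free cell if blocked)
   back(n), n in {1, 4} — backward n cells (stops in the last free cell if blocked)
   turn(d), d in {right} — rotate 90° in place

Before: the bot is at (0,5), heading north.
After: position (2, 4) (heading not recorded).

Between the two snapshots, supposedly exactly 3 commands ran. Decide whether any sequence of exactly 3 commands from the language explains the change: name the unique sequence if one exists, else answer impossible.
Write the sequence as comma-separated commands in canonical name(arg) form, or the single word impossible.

key: running move(2) before back(1) would end elsewhere — order is forced
t0: at (0,5), heading north
1. back(1) → at (0,4), heading north
2. turn(right) → at (0,4), heading east
3. move(2) → at (2,4), heading east
uniquely the one of 216 3-step routes that fits.

back(1), turn(right), move(2)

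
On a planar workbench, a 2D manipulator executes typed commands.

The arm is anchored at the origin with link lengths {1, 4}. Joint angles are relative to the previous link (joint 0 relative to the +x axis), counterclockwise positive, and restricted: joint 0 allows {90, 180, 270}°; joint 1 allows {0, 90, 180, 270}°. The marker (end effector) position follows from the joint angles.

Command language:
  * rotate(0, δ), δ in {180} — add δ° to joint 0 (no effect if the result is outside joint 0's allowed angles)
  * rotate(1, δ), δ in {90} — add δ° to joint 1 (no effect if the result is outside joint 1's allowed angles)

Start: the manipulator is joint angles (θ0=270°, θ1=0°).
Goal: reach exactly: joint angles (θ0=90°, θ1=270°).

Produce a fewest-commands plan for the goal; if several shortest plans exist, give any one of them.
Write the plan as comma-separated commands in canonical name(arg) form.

rotate(1, 90), rotate(1, 90), rotate(1, 90), rotate(0, 180)

from: joint angles (θ0=270°, θ1=0°)
[1] after rotate(1, 90): joint angles (θ0=270°, θ1=90°)
[2] after rotate(1, 90): joint angles (θ0=270°, θ1=180°)
[3] after rotate(1, 90): joint angles (θ0=270°, θ1=270°)
[4] after rotate(0, 180): joint angles (θ0=90°, θ1=270°)
no 3-step plan works, so 4 is optimal.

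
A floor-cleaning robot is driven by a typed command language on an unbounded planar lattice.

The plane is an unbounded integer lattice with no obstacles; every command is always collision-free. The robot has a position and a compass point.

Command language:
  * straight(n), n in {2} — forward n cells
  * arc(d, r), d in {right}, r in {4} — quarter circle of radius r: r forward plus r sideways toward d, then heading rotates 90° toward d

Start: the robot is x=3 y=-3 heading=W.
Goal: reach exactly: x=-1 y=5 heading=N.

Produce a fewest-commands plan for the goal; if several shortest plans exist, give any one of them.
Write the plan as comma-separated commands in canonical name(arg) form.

arc(right, 4), straight(2), straight(2)

begin: x=3 y=-3 heading=W
t=1 arc(right, 4) ⇒ x=-1 y=1 heading=N
t=2 straight(2) ⇒ x=-1 y=3 heading=N
t=3 straight(2) ⇒ x=-1 y=5 heading=N
nothing shorter than 3 reaches the goal.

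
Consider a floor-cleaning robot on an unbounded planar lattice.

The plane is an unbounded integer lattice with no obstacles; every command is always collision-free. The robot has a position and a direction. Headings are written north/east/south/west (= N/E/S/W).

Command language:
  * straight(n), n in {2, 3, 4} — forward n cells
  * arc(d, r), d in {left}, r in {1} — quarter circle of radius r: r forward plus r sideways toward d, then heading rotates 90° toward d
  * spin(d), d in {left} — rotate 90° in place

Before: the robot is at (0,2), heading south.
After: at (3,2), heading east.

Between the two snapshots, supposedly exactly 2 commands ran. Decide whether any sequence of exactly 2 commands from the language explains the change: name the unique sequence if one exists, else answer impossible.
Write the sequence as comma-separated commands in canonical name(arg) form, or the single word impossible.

key: order matters: swapping spin(left) and straight(3) lands elsewhere
start: at (0,2), heading south
1. spin(left) → at (0,2), heading east
2. straight(3) → at (3,2), heading east
no rival 2-sequence matches.

spin(left), straight(3)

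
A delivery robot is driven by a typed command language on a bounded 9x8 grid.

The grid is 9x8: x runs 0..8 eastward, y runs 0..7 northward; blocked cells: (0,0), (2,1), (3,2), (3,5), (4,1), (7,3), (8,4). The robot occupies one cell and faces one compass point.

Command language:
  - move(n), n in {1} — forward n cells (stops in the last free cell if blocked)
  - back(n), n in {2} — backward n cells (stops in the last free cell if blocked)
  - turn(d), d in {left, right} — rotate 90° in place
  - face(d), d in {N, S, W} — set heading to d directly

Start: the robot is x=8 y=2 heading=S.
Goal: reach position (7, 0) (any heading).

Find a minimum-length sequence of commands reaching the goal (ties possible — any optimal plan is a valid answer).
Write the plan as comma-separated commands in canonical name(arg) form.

face(W), move(1), face(N), back(2)

begin: x=8 y=2 heading=S
t=1 face(W) ⇒ x=8 y=2 heading=W
t=2 move(1) ⇒ x=7 y=2 heading=W
t=3 face(N) ⇒ x=7 y=2 heading=N
t=4 back(2) ⇒ x=7 y=0 heading=N
nothing shorter than 4 reaches the goal.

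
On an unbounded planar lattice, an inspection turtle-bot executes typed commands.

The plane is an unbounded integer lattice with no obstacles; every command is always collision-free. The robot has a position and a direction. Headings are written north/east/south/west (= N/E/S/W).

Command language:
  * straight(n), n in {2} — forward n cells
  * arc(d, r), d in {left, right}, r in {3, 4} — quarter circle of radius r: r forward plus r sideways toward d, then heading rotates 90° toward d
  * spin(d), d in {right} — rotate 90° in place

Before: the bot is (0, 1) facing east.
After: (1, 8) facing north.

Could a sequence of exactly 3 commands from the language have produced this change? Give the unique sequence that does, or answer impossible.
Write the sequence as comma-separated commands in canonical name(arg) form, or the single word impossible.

arc(left, 4), arc(left, 3), spin(right)

key: running spin(right) before arc(left, 4) would end elsewhere — order is forced
from: (0, 1) facing east
1. arc(left, 4) → (4, 5) facing north
2. arc(left, 3) → (1, 8) facing west
3. spin(right) → (1, 8) facing north
all 216 alternatives checked — unique.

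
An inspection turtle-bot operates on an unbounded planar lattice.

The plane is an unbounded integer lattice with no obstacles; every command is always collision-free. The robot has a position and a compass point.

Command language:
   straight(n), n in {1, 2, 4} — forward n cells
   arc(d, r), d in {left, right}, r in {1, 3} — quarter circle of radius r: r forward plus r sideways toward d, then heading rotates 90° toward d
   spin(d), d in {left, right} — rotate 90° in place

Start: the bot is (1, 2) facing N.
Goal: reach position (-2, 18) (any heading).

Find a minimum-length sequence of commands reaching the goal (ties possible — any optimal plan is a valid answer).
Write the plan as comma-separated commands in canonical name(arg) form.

straight(4), straight(4), straight(4), straight(1), arc(left, 3)

start: (1, 2) facing N
1. straight(4) → (1, 6) facing N
2. straight(4) → (1, 10) facing N
3. straight(4) → (1, 14) facing N
4. straight(1) → (1, 15) facing N
5. arc(left, 3) → (-2, 18) facing W
no 4-step plan works, so 5 is optimal.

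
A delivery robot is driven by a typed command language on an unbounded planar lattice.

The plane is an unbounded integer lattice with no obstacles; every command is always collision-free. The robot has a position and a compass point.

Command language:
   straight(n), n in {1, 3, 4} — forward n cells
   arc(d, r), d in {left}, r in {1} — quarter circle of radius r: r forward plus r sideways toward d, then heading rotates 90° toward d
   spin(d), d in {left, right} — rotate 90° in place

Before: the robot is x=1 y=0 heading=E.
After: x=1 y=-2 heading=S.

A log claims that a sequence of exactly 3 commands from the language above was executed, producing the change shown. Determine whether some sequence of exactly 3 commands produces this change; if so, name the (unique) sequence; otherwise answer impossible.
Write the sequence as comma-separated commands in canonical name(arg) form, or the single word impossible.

spin(right), straight(1), straight(1)

key: cell and facing (now S) both changed — the 3 commands mix motion and turning
from: x=1 y=0 heading=E
step 1 (spin(right)): x=1 y=0 heading=S
step 2 (straight(1)): x=1 y=-1 heading=S
step 3 (straight(1)): x=1 y=-2 heading=S
uniquely the one of 216 3-step routes that fits.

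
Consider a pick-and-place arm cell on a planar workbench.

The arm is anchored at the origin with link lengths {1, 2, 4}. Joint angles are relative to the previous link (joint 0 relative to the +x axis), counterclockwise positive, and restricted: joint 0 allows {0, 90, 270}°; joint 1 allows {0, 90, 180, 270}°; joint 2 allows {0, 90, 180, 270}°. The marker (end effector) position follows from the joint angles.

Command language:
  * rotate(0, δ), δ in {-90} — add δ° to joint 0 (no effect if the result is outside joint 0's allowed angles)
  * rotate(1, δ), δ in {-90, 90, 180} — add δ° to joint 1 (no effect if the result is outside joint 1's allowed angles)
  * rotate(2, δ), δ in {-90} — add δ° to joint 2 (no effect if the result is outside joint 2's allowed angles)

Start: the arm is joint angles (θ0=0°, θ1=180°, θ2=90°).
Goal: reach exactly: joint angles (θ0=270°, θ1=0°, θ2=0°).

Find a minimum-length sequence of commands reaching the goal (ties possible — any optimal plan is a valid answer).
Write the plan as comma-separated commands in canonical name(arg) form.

rotate(0, -90), rotate(2, -90), rotate(1, 180)

begin: joint angles (θ0=0°, θ1=180°, θ2=90°)
[1] after rotate(0, -90): joint angles (θ0=270°, θ1=180°, θ2=90°)
[2] after rotate(2, -90): joint angles (θ0=270°, θ1=180°, θ2=0°)
[3] after rotate(1, 180): joint angles (θ0=270°, θ1=0°, θ2=0°)
nothing shorter than 3 reaches the goal.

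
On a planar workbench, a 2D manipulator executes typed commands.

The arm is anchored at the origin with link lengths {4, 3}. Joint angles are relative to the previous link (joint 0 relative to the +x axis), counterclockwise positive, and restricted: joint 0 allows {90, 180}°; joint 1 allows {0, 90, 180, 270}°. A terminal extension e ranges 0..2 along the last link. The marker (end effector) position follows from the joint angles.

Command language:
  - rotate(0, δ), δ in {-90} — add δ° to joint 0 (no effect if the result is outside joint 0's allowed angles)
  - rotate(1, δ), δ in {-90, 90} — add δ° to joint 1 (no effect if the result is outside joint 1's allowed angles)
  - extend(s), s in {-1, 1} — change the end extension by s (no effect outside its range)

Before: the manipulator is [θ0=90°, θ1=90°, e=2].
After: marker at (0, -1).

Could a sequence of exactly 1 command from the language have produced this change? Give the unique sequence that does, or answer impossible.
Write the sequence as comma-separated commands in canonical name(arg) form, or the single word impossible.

initial: [θ0=90°, θ1=90°, e=2]
[1] after rotate(1, 90): [θ0=90°, θ1=180°, e=2]
no rival 1-sequence matches.

rotate(1, 90)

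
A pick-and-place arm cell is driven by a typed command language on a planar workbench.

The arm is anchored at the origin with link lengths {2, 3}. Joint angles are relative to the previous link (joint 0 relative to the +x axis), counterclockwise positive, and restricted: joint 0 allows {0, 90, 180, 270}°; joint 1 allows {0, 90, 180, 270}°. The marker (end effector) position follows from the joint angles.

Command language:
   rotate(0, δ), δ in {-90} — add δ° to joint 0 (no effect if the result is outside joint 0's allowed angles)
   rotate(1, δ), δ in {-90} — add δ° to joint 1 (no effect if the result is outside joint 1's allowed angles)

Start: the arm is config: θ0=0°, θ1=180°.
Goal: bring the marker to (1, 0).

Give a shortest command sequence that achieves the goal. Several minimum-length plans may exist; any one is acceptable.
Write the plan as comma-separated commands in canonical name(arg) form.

start: config: θ0=0°, θ1=180°
step 1 (rotate(0, -90)): config: θ0=270°, θ1=180°
step 2 (rotate(0, -90)): config: θ0=180°, θ1=180°
nothing shorter than 2 reaches the goal.

rotate(0, -90), rotate(0, -90)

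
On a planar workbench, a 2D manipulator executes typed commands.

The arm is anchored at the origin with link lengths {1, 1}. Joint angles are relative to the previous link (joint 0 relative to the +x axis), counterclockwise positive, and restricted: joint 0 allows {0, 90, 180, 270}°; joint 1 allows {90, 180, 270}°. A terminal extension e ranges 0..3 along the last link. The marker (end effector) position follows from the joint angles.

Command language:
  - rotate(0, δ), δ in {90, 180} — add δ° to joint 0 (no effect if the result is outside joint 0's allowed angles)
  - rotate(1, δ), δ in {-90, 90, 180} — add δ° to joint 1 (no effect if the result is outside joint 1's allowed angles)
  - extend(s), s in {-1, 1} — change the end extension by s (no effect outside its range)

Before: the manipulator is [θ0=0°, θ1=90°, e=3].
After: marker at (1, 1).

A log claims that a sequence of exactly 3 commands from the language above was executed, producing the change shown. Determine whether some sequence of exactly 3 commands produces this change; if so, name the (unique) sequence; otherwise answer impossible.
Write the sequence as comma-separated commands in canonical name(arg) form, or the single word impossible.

extend(-1), extend(-1), extend(-1)

begin: [θ0=0°, θ1=90°, e=3]
t=1 extend(-1) ⇒ [θ0=0°, θ1=90°, e=2]
t=2 extend(-1) ⇒ [θ0=0°, θ1=90°, e=1]
t=3 extend(-1) ⇒ [θ0=0°, θ1=90°, e=0]
all 343 alternatives checked — unique.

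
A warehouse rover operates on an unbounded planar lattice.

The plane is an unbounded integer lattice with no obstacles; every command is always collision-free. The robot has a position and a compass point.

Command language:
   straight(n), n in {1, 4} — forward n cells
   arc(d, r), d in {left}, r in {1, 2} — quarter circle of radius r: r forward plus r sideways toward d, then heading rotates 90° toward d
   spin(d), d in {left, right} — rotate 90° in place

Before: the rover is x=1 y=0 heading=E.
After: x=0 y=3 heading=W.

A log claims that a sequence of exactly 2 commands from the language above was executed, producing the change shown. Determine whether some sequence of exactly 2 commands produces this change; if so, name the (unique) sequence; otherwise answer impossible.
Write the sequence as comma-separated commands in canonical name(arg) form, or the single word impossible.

key: position moved to (0,3) AND the heading swung to W — translation plus rotation needed
start: x=1 y=0 heading=E
1. arc(left, 1) → x=2 y=1 heading=N
2. arc(left, 2) → x=0 y=3 heading=W
all 36 alternatives checked — unique.

arc(left, 1), arc(left, 2)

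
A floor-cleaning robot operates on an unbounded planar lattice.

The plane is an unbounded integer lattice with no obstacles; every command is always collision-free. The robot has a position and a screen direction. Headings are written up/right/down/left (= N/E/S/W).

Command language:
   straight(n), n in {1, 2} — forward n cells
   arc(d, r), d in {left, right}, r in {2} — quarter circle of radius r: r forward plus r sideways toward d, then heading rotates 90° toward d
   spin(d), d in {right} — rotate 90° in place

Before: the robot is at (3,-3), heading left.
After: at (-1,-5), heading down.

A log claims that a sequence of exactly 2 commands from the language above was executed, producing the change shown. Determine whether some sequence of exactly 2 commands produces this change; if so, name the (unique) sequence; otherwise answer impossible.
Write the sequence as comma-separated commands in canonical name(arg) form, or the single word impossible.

key: cell and facing (now S) both changed — the 2 commands mix motion and turning
from: at (3,-3), heading left
t=1 straight(2) ⇒ at (1,-3), heading left
t=2 arc(left, 2) ⇒ at (-1,-5), heading down
no other 2-command option fits: unique.

straight(2), arc(left, 2)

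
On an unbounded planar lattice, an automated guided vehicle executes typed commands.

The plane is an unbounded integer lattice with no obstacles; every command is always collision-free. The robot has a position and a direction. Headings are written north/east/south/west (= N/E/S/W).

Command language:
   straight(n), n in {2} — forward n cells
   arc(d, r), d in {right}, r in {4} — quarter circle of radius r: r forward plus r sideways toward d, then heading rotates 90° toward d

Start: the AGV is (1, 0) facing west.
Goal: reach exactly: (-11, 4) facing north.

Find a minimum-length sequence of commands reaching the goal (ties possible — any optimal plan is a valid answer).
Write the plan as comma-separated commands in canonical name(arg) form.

begin: (1, 0) facing west
step 1 (straight(2)): (-1, 0) facing west
step 2 (straight(2)): (-3, 0) facing west
step 3 (straight(2)): (-5, 0) facing west
step 4 (straight(2)): (-7, 0) facing west
step 5 (arc(right, 4)): (-11, 4) facing north
minimal: 5 command(s), checked below 5.

straight(2), straight(2), straight(2), straight(2), arc(right, 4)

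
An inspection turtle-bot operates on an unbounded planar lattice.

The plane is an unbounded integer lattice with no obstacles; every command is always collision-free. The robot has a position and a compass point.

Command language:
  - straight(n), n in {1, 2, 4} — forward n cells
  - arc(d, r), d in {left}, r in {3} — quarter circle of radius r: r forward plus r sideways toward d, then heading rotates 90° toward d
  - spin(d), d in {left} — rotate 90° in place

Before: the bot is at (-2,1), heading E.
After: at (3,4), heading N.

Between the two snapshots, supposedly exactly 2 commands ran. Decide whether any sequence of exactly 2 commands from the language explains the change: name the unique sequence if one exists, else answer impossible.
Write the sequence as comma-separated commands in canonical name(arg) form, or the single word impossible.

key: order matters: swapping straight(2) and arc(left, 3) lands elsewhere
from: at (-2,1), heading E
t=1 straight(2) ⇒ at (0,1), heading E
t=2 arc(left, 3) ⇒ at (3,4), heading N
all 25 alternatives checked — unique.

straight(2), arc(left, 3)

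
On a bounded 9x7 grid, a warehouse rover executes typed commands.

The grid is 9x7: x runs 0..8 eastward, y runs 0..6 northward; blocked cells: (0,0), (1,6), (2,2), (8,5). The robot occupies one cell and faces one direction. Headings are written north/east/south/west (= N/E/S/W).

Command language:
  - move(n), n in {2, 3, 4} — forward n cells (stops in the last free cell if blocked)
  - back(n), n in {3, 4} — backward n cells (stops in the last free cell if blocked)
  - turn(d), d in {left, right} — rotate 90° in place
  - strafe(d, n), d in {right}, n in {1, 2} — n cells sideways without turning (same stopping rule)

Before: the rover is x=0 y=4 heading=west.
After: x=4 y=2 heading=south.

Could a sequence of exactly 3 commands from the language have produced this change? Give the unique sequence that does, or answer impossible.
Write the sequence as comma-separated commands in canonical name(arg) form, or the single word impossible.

back(4), turn(left), move(2)

key: order matters: swapping back(4) and move(2) lands elsewhere
start: x=0 y=4 heading=west
1. back(4) → x=4 y=4 heading=west
2. turn(left) → x=4 y=4 heading=south
3. move(2) → x=4 y=2 heading=south
uniquely the one of 729 3-step routes that fits.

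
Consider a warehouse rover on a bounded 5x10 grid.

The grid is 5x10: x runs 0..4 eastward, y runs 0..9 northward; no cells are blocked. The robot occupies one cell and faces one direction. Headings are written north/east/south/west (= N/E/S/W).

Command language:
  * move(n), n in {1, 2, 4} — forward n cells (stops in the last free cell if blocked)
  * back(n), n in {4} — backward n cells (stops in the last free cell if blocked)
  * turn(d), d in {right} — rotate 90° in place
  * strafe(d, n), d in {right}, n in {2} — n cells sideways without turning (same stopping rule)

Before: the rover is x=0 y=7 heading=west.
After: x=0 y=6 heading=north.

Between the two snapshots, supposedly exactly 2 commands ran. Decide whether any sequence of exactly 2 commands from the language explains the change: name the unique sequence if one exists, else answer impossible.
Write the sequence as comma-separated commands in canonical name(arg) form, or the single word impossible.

no 2-step route produces this change.

impossible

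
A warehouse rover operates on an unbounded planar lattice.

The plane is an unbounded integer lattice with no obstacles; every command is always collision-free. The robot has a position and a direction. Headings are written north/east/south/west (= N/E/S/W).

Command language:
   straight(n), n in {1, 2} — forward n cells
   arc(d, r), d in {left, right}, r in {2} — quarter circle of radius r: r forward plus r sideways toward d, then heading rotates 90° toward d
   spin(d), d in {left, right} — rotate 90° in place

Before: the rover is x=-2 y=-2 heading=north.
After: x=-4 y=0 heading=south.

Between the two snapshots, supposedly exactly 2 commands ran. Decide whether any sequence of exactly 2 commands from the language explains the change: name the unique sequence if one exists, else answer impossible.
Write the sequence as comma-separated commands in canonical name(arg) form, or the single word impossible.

arc(left, 2), spin(left)

key: order matters: swapping arc(left, 2) and spin(left) lands elsewhere
start: x=-2 y=-2 heading=north
[1] after arc(left, 2): x=-4 y=0 heading=west
[2] after spin(left): x=-4 y=0 heading=south
no rival 2-sequence matches.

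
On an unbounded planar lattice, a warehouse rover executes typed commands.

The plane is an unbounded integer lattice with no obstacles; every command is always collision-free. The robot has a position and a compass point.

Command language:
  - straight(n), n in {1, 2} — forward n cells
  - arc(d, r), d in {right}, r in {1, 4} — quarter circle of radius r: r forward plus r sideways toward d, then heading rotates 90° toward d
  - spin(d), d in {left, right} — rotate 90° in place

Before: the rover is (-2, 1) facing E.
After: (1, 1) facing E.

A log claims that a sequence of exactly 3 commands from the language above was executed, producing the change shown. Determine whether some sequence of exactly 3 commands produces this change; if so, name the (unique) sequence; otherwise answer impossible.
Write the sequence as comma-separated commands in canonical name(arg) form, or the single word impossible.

straight(1), straight(1), straight(1)

key: still facing E at the end — nothing in the sequence rotates
begin: (-2, 1) facing E
t=1 straight(1) ⇒ (-1, 1) facing E
t=2 straight(1) ⇒ (0, 1) facing E
t=3 straight(1) ⇒ (1, 1) facing E
all 216 alternatives checked — unique.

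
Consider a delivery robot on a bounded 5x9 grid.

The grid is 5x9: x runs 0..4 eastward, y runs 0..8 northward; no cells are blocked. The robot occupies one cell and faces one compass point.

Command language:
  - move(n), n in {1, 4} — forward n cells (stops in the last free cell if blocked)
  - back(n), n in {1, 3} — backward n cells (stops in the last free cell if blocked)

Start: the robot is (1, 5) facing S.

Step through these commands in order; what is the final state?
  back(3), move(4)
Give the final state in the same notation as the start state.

(1, 4) facing S

initial: (1, 5) facing S
step 1 (back(3)): (1, 8) facing S
step 2 (move(4)): (1, 4) facing S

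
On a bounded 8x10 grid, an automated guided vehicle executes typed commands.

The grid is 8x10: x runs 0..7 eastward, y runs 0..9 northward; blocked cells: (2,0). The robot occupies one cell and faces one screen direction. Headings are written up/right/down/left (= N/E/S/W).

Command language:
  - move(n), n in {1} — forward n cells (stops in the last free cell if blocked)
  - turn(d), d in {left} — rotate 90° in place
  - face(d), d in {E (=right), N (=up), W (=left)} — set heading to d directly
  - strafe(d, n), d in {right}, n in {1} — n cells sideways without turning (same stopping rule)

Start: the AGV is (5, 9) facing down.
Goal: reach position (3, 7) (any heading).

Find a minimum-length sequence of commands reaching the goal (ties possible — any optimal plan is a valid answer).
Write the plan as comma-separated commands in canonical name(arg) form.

strafe(right, 1), strafe(right, 1), move(1), move(1)

start: (5, 9) facing down
1. strafe(right, 1) → (4, 9) facing down
2. strafe(right, 1) → (3, 9) facing down
3. move(1) → (3, 8) facing down
4. move(1) → (3, 7) facing down
no 3-step plan works, so 4 is optimal.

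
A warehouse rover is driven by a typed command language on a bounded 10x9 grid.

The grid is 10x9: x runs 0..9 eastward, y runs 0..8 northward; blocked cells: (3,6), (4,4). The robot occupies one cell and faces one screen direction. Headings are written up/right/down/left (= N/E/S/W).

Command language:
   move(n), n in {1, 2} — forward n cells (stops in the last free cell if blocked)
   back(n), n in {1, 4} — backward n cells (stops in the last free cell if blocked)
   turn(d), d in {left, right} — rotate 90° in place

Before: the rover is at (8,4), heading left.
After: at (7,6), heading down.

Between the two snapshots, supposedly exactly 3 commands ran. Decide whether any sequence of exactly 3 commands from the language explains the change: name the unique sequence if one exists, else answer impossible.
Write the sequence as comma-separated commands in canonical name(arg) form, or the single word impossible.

impossible

every 3-command combo misses the target.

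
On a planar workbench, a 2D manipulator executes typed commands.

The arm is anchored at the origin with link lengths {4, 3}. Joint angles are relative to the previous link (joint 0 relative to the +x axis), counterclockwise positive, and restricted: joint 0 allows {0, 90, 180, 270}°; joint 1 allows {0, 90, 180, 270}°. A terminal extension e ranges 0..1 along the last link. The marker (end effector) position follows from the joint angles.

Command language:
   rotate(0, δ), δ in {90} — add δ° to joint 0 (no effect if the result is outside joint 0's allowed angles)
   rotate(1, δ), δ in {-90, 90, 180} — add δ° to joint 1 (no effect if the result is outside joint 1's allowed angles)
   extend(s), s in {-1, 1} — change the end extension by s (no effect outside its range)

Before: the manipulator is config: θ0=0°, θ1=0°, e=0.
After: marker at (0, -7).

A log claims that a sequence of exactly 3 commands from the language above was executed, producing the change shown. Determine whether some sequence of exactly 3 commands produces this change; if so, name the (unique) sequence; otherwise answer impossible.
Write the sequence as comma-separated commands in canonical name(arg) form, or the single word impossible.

initial: config: θ0=0°, θ1=0°, e=0
step 1 (rotate(0, 90)): config: θ0=90°, θ1=0°, e=0
step 2 (rotate(0, 90)): config: θ0=180°, θ1=0°, e=0
step 3 (rotate(0, 90)): config: θ0=270°, θ1=0°, e=0
uniquely the one of 216 3-step routes that fits.

rotate(0, 90), rotate(0, 90), rotate(0, 90)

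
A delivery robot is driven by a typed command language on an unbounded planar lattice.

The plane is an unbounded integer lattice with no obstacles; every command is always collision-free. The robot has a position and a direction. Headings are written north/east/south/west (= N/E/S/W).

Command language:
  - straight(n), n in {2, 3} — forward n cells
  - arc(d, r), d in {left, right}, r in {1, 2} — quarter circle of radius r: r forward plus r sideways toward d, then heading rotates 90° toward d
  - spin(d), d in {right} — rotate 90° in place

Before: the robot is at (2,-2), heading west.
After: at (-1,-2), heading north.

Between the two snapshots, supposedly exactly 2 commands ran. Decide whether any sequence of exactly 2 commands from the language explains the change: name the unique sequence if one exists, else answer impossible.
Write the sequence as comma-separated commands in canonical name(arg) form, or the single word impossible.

key: order matters: swapping straight(3) and spin(right) lands elsewhere
initial: at (2,-2), heading west
[1] after straight(3): at (-1,-2), heading west
[2] after spin(right): at (-1,-2), heading north
all 49 alternatives checked — unique.

straight(3), spin(right)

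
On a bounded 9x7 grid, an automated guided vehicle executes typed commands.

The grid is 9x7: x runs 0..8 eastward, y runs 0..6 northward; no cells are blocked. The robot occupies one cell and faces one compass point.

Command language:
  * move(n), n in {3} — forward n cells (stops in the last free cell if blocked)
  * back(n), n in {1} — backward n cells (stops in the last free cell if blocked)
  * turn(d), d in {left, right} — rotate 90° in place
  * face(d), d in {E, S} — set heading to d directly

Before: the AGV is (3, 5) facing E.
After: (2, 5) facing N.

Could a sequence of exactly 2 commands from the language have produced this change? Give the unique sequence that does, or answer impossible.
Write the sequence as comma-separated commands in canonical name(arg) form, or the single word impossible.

back(1), turn(left)

key: running turn(left) before back(1) would end elsewhere — order is forced
t0: (3, 5) facing E
step 1 (back(1)): (2, 5) facing E
step 2 (turn(left)): (2, 5) facing N
no rival 2-sequence matches.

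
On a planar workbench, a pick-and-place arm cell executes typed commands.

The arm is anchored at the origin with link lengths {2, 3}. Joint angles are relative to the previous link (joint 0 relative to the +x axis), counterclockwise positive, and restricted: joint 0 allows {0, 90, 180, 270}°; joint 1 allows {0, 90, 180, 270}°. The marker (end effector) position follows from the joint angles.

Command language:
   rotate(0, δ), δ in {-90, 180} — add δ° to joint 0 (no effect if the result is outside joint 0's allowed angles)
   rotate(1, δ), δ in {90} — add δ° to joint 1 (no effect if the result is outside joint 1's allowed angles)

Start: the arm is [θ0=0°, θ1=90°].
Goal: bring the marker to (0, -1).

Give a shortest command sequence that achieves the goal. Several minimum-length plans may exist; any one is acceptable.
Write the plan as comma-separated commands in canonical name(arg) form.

t0: [θ0=0°, θ1=90°]
[1] after rotate(0, 180): [θ0=180°, θ1=90°]
[2] after rotate(1, 90): [θ0=180°, θ1=180°]
[3] after rotate(0, -90): [θ0=90°, θ1=180°]
nothing shorter than 3 reaches the goal.

rotate(0, 180), rotate(1, 90), rotate(0, -90)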